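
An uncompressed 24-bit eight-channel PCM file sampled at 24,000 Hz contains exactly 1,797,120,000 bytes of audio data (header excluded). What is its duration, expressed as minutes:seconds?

52:00

Byte rate = 24,000 × 3 × 8 = 576,000 bytes/s.
Duration = 1,797,120,000 / 576,000 = 3,120 s.
3,120 s = 52:00.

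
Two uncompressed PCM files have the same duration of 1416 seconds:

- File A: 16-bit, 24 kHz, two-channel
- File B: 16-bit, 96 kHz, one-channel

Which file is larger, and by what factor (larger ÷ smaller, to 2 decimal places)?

File A: 24,000 × 2 × 2 = 96,000 bytes/s.
File B: 96,000 × 2 × 1 = 192,000 bytes/s.
File B is larger; ratio = 271,872,000 / 135,936,000 = 2.00.

File B, by a factor of 2.00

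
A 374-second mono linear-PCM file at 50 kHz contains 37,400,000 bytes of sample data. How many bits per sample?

16 bits

Bytes per sample = 37,400,000 / (50,000 × 374 × 1) = 37,400,000 / 18,700,000 = 2.
Bit depth = 2 × 8 = 16 bits.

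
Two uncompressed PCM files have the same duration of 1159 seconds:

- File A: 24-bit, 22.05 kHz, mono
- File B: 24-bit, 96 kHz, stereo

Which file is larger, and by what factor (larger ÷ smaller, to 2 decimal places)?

File B, by a factor of 8.71

File A: 22,050 × 3 × 1 = 66,150 bytes/s.
File B: 96,000 × 3 × 2 = 576,000 bytes/s.
File B is larger; ratio = 667,584,000 / 76,667,850 = 8.71.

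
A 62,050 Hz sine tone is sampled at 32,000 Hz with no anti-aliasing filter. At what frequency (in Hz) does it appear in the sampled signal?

Nyquist = 32,000/2 = 16,000 Hz; 62,050 Hz exceeds it.
Alias = |62,050 − 2×32,000| = |62,050 − 64,000| = 1,950 Hz.

1,950 Hz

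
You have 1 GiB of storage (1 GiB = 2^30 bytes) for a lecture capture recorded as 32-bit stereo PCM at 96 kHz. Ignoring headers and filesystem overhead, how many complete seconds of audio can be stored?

1,398 seconds

Uncompressed byte rate = 96,000 × 4 × 2 = 768,000 bytes/s.
Capacity = 1 × 1,073,741,824 = 1,073,741,824 bytes.
1,073,741,824 / 768,000 ≈ 1398.1 s → 1,398 seconds.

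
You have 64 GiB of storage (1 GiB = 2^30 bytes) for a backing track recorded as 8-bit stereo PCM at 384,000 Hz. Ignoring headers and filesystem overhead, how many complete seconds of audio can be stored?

89,478 seconds

Uncompressed byte rate = 384,000 × 1 × 2 = 768,000 bytes/s.
Capacity = 64 × 1,073,741,824 = 68,719,476,736 bytes.
68,719,476,736 / 768,000 ≈ 89478.49 s → 89,478 seconds.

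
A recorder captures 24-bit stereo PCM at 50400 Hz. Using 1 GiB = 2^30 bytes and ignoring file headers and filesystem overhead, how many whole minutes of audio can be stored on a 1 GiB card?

Uncompressed byte rate = 50,400 × 3 × 2 = 302,400 bytes/s.
Capacity = 1 × 1,073,741,824 = 1,073,741,824 bytes.
1,073,741,824 / 302,400 ≈ 3550.73 s → 59 minutes.

59 minutes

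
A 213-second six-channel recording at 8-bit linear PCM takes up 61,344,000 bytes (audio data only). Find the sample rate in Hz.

Bytes = sample_rate × seconds × bytes_per_sample × channels.
sample_rate = 61,344,000 / (213 × 1 × 6) = 61,344,000 / 1,278 = 48,000 Hz.

48,000 Hz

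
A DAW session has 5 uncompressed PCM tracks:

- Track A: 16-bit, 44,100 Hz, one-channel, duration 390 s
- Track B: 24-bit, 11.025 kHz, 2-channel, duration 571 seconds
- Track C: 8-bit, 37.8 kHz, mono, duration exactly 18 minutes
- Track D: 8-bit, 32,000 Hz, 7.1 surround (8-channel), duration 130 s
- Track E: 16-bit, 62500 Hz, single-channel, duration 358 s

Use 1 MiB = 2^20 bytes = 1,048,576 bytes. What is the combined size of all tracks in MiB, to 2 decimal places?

Track A: 44,100 × 390 × 2 × 1 = 34,398,000 bytes.
Track B: 11,025 × 571 × 3 × 2 = 37,771,650 bytes.
Track C: exactly 18 minutes = 1,080 s; 37,800 × 1,080 × 1 × 1 = 40,824,000 bytes.
Track D: 32,000 × 130 × 1 × 8 = 33,280,000 bytes.
Track E: 62,500 × 358 × 2 × 1 = 44,750,000 bytes.
Total = 191,023,650 bytes = 182.17 MiB.

182.17 MiB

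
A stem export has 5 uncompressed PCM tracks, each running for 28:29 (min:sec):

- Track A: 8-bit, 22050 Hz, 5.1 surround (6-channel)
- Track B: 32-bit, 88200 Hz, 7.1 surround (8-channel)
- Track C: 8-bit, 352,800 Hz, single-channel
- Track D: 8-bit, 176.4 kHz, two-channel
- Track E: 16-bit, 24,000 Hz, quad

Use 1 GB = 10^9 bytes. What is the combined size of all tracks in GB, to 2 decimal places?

6.58 GB

28:29 (min:sec) = 1,709 s.
Track A: 22,050 × 1,709 × 1 × 6 = 226,100,700 bytes.
Track B: 88,200 × 1,709 × 4 × 8 = 4,823,481,600 bytes.
Track C: 352,800 × 1,709 × 1 × 1 = 602,935,200 bytes.
Track D: 176,400 × 1,709 × 1 × 2 = 602,935,200 bytes.
Track E: 24,000 × 1,709 × 2 × 4 = 328,128,000 bytes.
Total = 6,583,580,700 bytes = 6.58 GB.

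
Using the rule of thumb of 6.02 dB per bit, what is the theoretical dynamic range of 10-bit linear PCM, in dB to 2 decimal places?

60.20 dB

10 × 6.02 = 60.20 dB.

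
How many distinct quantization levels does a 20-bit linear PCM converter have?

1,048,576 levels

2^20 = 1,048,576.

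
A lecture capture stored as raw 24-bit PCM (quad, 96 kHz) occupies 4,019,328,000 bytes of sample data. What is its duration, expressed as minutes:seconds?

Byte rate = 96,000 × 3 × 4 = 1,152,000 bytes/s.
Duration = 4,019,328,000 / 1,152,000 = 3,489 s.
3,489 s = 58:09.

58:09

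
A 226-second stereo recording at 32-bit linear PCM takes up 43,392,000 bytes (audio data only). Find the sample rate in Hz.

Bytes = sample_rate × seconds × bytes_per_sample × channels.
sample_rate = 43,392,000 / (226 × 4 × 2) = 43,392,000 / 1,808 = 24,000 Hz.

24,000 Hz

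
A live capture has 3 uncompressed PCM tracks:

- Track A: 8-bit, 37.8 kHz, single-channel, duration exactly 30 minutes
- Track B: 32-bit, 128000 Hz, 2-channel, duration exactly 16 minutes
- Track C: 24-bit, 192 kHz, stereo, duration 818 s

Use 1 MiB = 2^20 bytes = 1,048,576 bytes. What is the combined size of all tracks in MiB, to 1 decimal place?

1901.1 MiB

Track A: exactly 30 minutes = 1,800 s; 37,800 × 1,800 × 1 × 1 = 68,040,000 bytes.
Track B: exactly 16 minutes = 960 s; 128,000 × 960 × 4 × 2 = 983,040,000 bytes.
Track C: 192,000 × 818 × 3 × 2 = 942,336,000 bytes.
Total = 1,993,416,000 bytes = 1901.1 MiB.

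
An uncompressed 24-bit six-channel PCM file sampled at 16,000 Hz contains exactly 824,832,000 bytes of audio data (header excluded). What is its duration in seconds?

Byte rate = 16,000 × 3 × 6 = 288,000 bytes/s.
Duration = 824,832,000 / 288,000 = 2,864 s.

2,864 seconds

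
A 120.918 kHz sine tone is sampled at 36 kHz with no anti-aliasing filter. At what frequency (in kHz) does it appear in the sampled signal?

Nyquist = 36,000/2 = 18,000 Hz; 120,918 Hz exceeds it.
Alias = |120,918 − 3×36,000| = |120,918 − 108,000| = 12,918 Hz = 12.918 kHz.

12.918 kHz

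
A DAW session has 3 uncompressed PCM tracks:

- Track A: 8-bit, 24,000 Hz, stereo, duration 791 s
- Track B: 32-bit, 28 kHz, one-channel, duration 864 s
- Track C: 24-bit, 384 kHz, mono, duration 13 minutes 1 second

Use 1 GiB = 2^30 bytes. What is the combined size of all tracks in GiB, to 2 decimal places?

Track A: 24,000 × 791 × 1 × 2 = 37,968,000 bytes.
Track B: 28,000 × 864 × 4 × 1 = 96,768,000 bytes.
Track C: 13 minutes 1 second = 781 s; 384,000 × 781 × 3 × 1 = 899,712,000 bytes.
Total = 1,034,448,000 bytes = 0.96 GiB.

0.96 GiB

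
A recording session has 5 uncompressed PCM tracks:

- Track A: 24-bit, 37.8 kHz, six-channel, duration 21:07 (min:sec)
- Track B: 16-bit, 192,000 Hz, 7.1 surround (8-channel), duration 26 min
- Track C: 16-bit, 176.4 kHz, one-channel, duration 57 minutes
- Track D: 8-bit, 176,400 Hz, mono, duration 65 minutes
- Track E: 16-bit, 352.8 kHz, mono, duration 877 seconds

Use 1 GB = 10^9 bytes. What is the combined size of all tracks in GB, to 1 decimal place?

8.2 GB

Track A: 21:07 (min:sec) = 1,267 s; 37,800 × 1,267 × 3 × 6 = 862,066,800 bytes.
Track B: 26 min = 1,560 s; 192,000 × 1,560 × 2 × 8 = 4,792,320,000 bytes.
Track C: 57 minutes = 3,420 s; 176,400 × 3,420 × 2 × 1 = 1,206,576,000 bytes.
Track D: 65 minutes = 3,900 s; 176,400 × 3,900 × 1 × 1 = 687,960,000 bytes.
Track E: 352,800 × 877 × 2 × 1 = 618,811,200 bytes.
Total = 8,167,734,000 bytes = 8.2 GB.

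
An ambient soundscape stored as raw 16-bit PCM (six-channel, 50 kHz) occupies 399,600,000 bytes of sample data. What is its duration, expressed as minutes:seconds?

Byte rate = 50,000 × 2 × 6 = 600,000 bytes/s.
Duration = 399,600,000 / 600,000 = 666 s.
666 s = 11:06.

11:06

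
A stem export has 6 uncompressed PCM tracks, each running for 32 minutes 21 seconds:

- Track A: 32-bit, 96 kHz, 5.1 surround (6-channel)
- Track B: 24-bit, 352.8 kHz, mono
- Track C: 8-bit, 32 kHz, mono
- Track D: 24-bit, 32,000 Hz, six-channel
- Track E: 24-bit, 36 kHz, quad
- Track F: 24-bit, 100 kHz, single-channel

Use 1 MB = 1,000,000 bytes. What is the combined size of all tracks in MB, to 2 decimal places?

32 minutes 21 seconds = 1,941 s.
Track A: 96,000 × 1,941 × 4 × 6 = 4,472,064,000 bytes.
Track B: 352,800 × 1,941 × 3 × 1 = 2,054,354,400 bytes.
Track C: 32,000 × 1,941 × 1 × 1 = 62,112,000 bytes.
Track D: 32,000 × 1,941 × 3 × 6 = 1,118,016,000 bytes.
Track E: 36,000 × 1,941 × 3 × 4 = 838,512,000 bytes.
Track F: 100,000 × 1,941 × 3 × 1 = 582,300,000 bytes.
Total = 9,127,358,400 bytes = 9127.36 MB.

9127.36 MB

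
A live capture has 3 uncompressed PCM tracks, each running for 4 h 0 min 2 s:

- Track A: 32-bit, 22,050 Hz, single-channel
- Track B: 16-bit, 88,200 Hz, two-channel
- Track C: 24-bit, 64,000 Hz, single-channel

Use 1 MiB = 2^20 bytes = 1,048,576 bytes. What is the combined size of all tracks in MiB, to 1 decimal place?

4 h 0 min 2 s = 14,402 s.
Track A: 22,050 × 14,402 × 4 × 1 = 1,270,256,400 bytes.
Track B: 88,200 × 14,402 × 2 × 2 = 5,081,025,600 bytes.
Track C: 64,000 × 14,402 × 3 × 1 = 2,765,184,000 bytes.
Total = 9,116,466,000 bytes = 8694.1 MiB.

8694.1 MiB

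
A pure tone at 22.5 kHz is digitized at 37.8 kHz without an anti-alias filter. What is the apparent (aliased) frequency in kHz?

Nyquist = 37,800/2 = 18,900 Hz; 22,500 Hz exceeds it.
Alias = |22,500 − 1×37,800| = |22,500 − 37,800| = 15,300 Hz = 15.3 kHz.

15.3 kHz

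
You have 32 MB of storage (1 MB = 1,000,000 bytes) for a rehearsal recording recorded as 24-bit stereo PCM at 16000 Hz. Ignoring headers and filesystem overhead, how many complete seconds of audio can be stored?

333 seconds

Uncompressed byte rate = 16,000 × 3 × 2 = 96,000 bytes/s.
Capacity = 32 × 1,000,000 = 32,000,000 bytes.
32,000,000 / 96,000 ≈ 333.33 s → 333 seconds.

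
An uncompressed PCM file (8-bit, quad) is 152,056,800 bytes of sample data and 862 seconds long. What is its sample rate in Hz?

44,100 Hz

Bytes = sample_rate × seconds × bytes_per_sample × channels.
sample_rate = 152,056,800 / (862 × 1 × 4) = 152,056,800 / 3,448 = 44,100 Hz.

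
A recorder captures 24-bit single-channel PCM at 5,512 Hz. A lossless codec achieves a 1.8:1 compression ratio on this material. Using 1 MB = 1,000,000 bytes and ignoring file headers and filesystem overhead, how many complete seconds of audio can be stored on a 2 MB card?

217 seconds

Uncompressed byte rate = 5,512 × 3 × 1 = 16,536 bytes/s.
After 1.8:1 compression, effective rate ≈ 9186.67 bytes/s.
Capacity = 2 × 1,000,000 = 2,000,000 bytes.
2,000,000 / effective rate ≈ 217.71 s → 217 seconds.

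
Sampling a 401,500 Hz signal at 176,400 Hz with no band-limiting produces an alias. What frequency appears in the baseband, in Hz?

Nyquist = 176,400/2 = 88,200 Hz; 401,500 Hz exceeds it.
Alias = |401,500 − 2×176,400| = |401,500 − 352,800| = 48,700 Hz.

48,700 Hz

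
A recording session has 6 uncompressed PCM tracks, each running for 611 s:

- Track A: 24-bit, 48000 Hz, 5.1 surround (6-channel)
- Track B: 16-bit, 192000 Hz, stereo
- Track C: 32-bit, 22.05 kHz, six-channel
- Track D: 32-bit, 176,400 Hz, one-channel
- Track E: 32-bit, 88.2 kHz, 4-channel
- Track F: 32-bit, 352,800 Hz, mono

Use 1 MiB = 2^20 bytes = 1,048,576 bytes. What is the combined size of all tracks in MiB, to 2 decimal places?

3315.07 MiB

Track A: 48,000 × 611 × 3 × 6 = 527,904,000 bytes.
Track B: 192,000 × 611 × 2 × 2 = 469,248,000 bytes.
Track C: 22,050 × 611 × 4 × 6 = 323,341,200 bytes.
Track D: 176,400 × 611 × 4 × 1 = 431,121,600 bytes.
Track E: 88,200 × 611 × 4 × 4 = 862,243,200 bytes.
Track F: 352,800 × 611 × 4 × 1 = 862,243,200 bytes.
Total = 3,476,101,200 bytes = 3315.07 MiB.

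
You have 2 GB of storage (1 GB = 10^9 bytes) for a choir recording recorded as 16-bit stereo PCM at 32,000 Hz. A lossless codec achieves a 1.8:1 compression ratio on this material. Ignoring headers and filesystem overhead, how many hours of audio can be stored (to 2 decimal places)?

Uncompressed byte rate = 32,000 × 2 × 2 = 128,000 bytes/s.
After 1.8:1 compression, effective rate ≈ 71111.11 bytes/s.
Capacity = 2 × 1,000,000,000 = 2,000,000,000 bytes.
2,000,000,000 / effective rate ≈ 28125 s → 7.81 hours.

7.81 hours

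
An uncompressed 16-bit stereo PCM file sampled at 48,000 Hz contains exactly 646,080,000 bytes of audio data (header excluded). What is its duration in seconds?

3,365 seconds

Byte rate = 48,000 × 2 × 2 = 192,000 bytes/s.
Duration = 646,080,000 / 192,000 = 3,365 s.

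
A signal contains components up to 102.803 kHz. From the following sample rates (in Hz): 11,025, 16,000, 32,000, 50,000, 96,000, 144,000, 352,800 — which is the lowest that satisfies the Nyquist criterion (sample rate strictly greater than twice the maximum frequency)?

Need sample rate > 2 × 102,803 = 205,606 Hz.
Lowest listed rate above 205,606 Hz is 352,800 Hz.

352,800 Hz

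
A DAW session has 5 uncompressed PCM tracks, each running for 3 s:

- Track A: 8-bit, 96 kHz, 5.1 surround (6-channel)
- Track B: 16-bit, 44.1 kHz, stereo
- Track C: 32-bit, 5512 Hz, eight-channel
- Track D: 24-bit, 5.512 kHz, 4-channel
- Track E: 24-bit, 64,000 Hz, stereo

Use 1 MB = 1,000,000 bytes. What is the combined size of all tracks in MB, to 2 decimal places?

4.14 MB

Track A: 96,000 × 3 × 1 × 6 = 1,728,000 bytes.
Track B: 44,100 × 3 × 2 × 2 = 529,200 bytes.
Track C: 5,512 × 3 × 4 × 8 = 529,152 bytes.
Track D: 5,512 × 3 × 3 × 4 = 198,432 bytes.
Track E: 64,000 × 3 × 3 × 2 = 1,152,000 bytes.
Total = 4,136,784 bytes = 4.14 MB.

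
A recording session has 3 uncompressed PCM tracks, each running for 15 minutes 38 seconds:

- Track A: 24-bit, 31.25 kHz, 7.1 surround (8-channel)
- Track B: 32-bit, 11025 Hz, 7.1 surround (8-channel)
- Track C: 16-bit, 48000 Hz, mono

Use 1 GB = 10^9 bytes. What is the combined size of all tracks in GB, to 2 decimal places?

15 minutes 38 seconds = 938 s.
Track A: 31,250 × 938 × 3 × 8 = 703,500,000 bytes.
Track B: 11,025 × 938 × 4 × 8 = 330,926,400 bytes.
Track C: 48,000 × 938 × 2 × 1 = 90,048,000 bytes.
Total = 1,124,474,400 bytes = 1.12 GB.

1.12 GB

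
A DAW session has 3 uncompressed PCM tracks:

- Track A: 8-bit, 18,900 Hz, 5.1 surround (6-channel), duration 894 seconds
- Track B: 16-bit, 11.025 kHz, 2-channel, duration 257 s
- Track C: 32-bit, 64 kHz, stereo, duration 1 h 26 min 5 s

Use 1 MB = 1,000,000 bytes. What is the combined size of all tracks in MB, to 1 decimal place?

Track A: 18,900 × 894 × 1 × 6 = 101,379,600 bytes.
Track B: 11,025 × 257 × 2 × 2 = 11,333,700 bytes.
Track C: 1 h 26 min 5 s = 5,165 s; 64,000 × 5,165 × 4 × 2 = 2,644,480,000 bytes.
Total = 2,757,193,300 bytes = 2757.2 MB.

2757.2 MB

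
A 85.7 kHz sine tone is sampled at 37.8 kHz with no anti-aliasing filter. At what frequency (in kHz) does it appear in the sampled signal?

10.1 kHz

Nyquist = 37,800/2 = 18,900 Hz; 85,700 Hz exceeds it.
Alias = |85,700 − 2×37,800| = |85,700 − 75,600| = 10,100 Hz = 10.1 kHz.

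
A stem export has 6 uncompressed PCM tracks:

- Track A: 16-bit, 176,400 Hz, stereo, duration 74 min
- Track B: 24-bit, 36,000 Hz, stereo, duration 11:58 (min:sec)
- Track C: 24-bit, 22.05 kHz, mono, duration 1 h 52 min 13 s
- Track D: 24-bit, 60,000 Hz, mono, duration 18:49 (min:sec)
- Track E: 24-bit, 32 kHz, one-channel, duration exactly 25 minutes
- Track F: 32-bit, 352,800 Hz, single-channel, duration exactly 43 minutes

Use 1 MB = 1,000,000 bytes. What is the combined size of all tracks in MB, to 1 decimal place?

7721.5 MB

Track A: 74 min = 4,440 s; 176,400 × 4,440 × 2 × 2 = 3,132,864,000 bytes.
Track B: 11:58 (min:sec) = 718 s; 36,000 × 718 × 3 × 2 = 155,088,000 bytes.
Track C: 1 h 52 min 13 s = 6,733 s; 22,050 × 6,733 × 3 × 1 = 445,387,950 bytes.
Track D: 18:49 (min:sec) = 1,129 s; 60,000 × 1,129 × 3 × 1 = 203,220,000 bytes.
Track E: exactly 25 minutes = 1,500 s; 32,000 × 1,500 × 3 × 1 = 144,000,000 bytes.
Track F: exactly 43 minutes = 2,580 s; 352,800 × 2,580 × 4 × 1 = 3,640,896,000 bytes.
Total = 7,721,455,950 bytes = 7721.5 MB.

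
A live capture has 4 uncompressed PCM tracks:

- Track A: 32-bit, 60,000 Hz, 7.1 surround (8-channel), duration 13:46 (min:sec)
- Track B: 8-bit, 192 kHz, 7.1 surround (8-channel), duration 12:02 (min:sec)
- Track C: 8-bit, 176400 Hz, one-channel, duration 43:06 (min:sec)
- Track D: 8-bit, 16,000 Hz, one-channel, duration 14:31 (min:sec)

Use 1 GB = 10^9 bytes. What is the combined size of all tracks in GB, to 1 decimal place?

3.2 GB

Track A: 13:46 (min:sec) = 826 s; 60,000 × 826 × 4 × 8 = 1,585,920,000 bytes.
Track B: 12:02 (min:sec) = 722 s; 192,000 × 722 × 1 × 8 = 1,108,992,000 bytes.
Track C: 43:06 (min:sec) = 2,586 s; 176,400 × 2,586 × 1 × 1 = 456,170,400 bytes.
Track D: 14:31 (min:sec) = 871 s; 16,000 × 871 × 1 × 1 = 13,936,000 bytes.
Total = 3,165,018,400 bytes = 3.2 GB.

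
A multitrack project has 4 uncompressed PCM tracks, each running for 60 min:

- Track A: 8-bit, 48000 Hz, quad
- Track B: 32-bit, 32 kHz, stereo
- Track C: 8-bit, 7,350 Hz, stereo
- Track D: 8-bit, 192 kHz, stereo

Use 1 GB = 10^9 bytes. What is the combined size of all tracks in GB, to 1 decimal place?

3.0 GB

60 min = 3,600 s.
Track A: 48,000 × 3,600 × 1 × 4 = 691,200,000 bytes.
Track B: 32,000 × 3,600 × 4 × 2 = 921,600,000 bytes.
Track C: 7,350 × 3,600 × 1 × 2 = 52,920,000 bytes.
Track D: 192,000 × 3,600 × 1 × 2 = 1,382,400,000 bytes.
Total = 3,048,120,000 bytes = 3.0 GB.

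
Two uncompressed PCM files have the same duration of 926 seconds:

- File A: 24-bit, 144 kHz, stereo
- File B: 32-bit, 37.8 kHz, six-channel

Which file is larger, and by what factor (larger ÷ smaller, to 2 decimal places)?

File B, by a factor of 1.05

File A: 144,000 × 3 × 2 = 864,000 bytes/s.
File B: 37,800 × 4 × 6 = 907,200 bytes/s.
File B is larger; ratio = 840,067,200 / 800,064,000 = 1.05.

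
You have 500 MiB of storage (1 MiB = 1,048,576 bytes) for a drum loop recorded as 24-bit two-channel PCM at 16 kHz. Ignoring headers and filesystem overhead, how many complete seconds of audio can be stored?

5,461 seconds

Uncompressed byte rate = 16,000 × 3 × 2 = 96,000 bytes/s.
Capacity = 500 × 1,048,576 = 524,288,000 bytes.
524,288,000 / 96,000 ≈ 5461.33 s → 5,461 seconds.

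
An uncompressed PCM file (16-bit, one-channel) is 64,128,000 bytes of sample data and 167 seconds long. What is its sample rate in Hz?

192,000 Hz

Bytes = sample_rate × seconds × bytes_per_sample × channels.
sample_rate = 64,128,000 / (167 × 2 × 1) = 64,128,000 / 334 = 192,000 Hz.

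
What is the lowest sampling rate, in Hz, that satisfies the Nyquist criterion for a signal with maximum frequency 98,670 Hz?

197,340 Hz

Minimum sample rate = 2 × 98,670 Hz = 197,340 Hz.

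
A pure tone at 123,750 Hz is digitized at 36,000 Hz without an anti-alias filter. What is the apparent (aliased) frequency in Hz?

15,750 Hz

Nyquist = 36,000/2 = 18,000 Hz; 123,750 Hz exceeds it.
Alias = |123,750 − 3×36,000| = |123,750 − 108,000| = 15,750 Hz.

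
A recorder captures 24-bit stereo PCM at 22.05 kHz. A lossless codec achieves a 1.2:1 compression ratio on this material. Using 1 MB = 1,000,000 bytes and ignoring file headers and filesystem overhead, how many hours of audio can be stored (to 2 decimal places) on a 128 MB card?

Uncompressed byte rate = 22,050 × 3 × 2 = 132,300 bytes/s.
After 1.2:1 compression, effective rate ≈ 110250 bytes/s.
Capacity = 128 × 1,000,000 = 128,000,000 bytes.
128,000,000 / effective rate ≈ 1161 s → 0.32 hours.

0.32 hours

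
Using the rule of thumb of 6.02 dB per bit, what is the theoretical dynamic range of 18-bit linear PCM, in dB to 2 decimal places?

18 × 6.02 = 108.36 dB.

108.36 dB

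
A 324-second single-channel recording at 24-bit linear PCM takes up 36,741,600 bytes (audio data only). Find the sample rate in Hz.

37,800 Hz

Bytes = sample_rate × seconds × bytes_per_sample × channels.
sample_rate = 36,741,600 / (324 × 3 × 1) = 36,741,600 / 972 = 37,800 Hz.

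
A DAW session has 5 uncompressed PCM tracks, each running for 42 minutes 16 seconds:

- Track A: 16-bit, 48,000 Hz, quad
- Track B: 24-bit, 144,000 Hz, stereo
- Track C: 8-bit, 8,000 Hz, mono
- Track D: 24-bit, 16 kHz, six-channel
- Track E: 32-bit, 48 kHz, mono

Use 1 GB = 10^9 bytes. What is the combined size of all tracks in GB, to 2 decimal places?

42 minutes 16 seconds = 2,536 s.
Track A: 48,000 × 2,536 × 2 × 4 = 973,824,000 bytes.
Track B: 144,000 × 2,536 × 3 × 2 = 2,191,104,000 bytes.
Track C: 8,000 × 2,536 × 1 × 1 = 20,288,000 bytes.
Track D: 16,000 × 2,536 × 3 × 6 = 730,368,000 bytes.
Track E: 48,000 × 2,536 × 4 × 1 = 486,912,000 bytes.
Total = 4,402,496,000 bytes = 4.40 GB.

4.40 GB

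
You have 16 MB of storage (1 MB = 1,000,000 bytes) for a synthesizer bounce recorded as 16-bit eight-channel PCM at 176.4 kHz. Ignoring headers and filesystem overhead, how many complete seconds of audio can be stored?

Uncompressed byte rate = 176,400 × 2 × 8 = 2,822,400 bytes/s.
Capacity = 16 × 1,000,000 = 16,000,000 bytes.
16,000,000 / 2,822,400 ≈ 5.67 s → 5 seconds.

5 seconds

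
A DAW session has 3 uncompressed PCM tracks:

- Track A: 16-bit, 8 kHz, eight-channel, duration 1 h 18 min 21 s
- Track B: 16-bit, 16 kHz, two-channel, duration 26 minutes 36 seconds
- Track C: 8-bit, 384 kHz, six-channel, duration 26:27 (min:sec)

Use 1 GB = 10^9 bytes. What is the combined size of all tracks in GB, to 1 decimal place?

Track A: 1 h 18 min 21 s = 4,701 s; 8,000 × 4,701 × 2 × 8 = 601,728,000 bytes.
Track B: 26 minutes 36 seconds = 1,596 s; 16,000 × 1,596 × 2 × 2 = 102,144,000 bytes.
Track C: 26:27 (min:sec) = 1,587 s; 384,000 × 1,587 × 1 × 6 = 3,656,448,000 bytes.
Total = 4,360,320,000 bytes = 4.4 GB.

4.4 GB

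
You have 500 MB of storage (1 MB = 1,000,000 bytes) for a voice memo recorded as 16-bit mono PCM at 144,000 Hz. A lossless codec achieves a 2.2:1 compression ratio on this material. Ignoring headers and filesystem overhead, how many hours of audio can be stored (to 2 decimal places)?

Uncompressed byte rate = 144,000 × 2 × 1 = 288,000 bytes/s.
After 2.2:1 compression, effective rate ≈ 130909.09 bytes/s.
Capacity = 500 × 1,000,000 = 500,000,000 bytes.
500,000,000 / effective rate ≈ 3819.44 s → 1.06 hours.

1.06 hours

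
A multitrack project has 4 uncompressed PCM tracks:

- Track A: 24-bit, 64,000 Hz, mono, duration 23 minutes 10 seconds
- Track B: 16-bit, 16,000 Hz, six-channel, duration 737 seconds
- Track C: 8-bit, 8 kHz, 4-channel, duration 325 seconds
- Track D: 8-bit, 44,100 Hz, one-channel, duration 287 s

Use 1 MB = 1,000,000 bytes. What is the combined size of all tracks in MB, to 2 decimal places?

Track A: 23 minutes 10 seconds = 1,390 s; 64,000 × 1,390 × 3 × 1 = 266,880,000 bytes.
Track B: 16,000 × 737 × 2 × 6 = 141,504,000 bytes.
Track C: 8,000 × 325 × 1 × 4 = 10,400,000 bytes.
Track D: 44,100 × 287 × 1 × 1 = 12,656,700 bytes.
Total = 431,440,700 bytes = 431.44 MB.

431.44 MB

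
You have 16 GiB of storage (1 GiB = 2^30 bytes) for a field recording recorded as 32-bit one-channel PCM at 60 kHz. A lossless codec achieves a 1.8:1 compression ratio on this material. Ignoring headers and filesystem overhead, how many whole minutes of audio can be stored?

2,147 minutes

Uncompressed byte rate = 60,000 × 4 × 1 = 240,000 bytes/s.
After 1.8:1 compression, effective rate ≈ 133333.33 bytes/s.
Capacity = 16 × 1,073,741,824 = 17,179,869,184 bytes.
17,179,869,184 / effective rate ≈ 128849.02 s → 2,147 minutes.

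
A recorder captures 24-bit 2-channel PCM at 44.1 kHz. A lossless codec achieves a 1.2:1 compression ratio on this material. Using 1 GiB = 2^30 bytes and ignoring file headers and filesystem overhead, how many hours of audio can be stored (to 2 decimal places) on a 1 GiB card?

1.35 hours

Uncompressed byte rate = 44,100 × 3 × 2 = 264,600 bytes/s.
After 1.2:1 compression, effective rate ≈ 220500 bytes/s.
Capacity = 1 × 1,073,741,824 = 1,073,741,824 bytes.
1,073,741,824 / effective rate ≈ 4869.58 s → 1.35 hours.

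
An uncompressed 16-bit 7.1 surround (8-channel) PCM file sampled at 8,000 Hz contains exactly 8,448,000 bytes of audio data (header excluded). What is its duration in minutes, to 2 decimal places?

1.10 minutes

Byte rate = 8,000 × 2 × 8 = 128,000 bytes/s.
Duration = 8,448,000 / 128,000 = 66 s.
66 s / 60 = 1.10 minutes.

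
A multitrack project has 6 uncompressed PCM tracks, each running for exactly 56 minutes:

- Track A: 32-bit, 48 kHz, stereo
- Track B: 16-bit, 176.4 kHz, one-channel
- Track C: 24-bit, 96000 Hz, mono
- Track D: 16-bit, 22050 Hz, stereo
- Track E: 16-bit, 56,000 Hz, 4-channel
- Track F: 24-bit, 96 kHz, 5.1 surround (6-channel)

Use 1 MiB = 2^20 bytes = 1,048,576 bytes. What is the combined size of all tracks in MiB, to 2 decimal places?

exactly 56 minutes = 3,360 s.
Track A: 48,000 × 3,360 × 4 × 2 = 1,290,240,000 bytes.
Track B: 176,400 × 3,360 × 2 × 1 = 1,185,408,000 bytes.
Track C: 96,000 × 3,360 × 3 × 1 = 967,680,000 bytes.
Track D: 22,050 × 3,360 × 2 × 2 = 296,352,000 bytes.
Track E: 56,000 × 3,360 × 2 × 4 = 1,505,280,000 bytes.
Track F: 96,000 × 3,360 × 3 × 6 = 5,806,080,000 bytes.
Total = 11,051,040,000 bytes = 10539.09 MiB.

10539.09 MiB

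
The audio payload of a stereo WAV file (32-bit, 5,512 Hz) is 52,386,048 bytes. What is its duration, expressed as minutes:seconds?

Byte rate = 5,512 × 4 × 2 = 44,096 bytes/s.
Duration = 52,386,048 / 44,096 = 1,188 s.
1,188 s = 19:48.

19:48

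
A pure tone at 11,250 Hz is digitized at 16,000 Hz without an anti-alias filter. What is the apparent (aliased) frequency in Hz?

Nyquist = 16,000/2 = 8,000 Hz; 11,250 Hz exceeds it.
Alias = |11,250 − 1×16,000| = |11,250 − 16,000| = 4,750 Hz.

4,750 Hz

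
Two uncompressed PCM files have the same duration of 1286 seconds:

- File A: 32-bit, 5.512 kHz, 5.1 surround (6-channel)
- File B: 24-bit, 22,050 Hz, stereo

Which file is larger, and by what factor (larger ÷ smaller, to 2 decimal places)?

File A: 5,512 × 4 × 6 = 132,288 bytes/s.
File B: 22,050 × 3 × 2 = 132,300 bytes/s.
File B is larger; ratio = 170,137,800 / 170,122,368 = 1.00.

File B, by a factor of 1.00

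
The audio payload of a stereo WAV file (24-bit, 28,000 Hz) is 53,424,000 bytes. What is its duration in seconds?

318 seconds

Byte rate = 28,000 × 3 × 2 = 168,000 bytes/s.
Duration = 53,424,000 / 168,000 = 318 s.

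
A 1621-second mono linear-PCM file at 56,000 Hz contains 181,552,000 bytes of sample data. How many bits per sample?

Bytes per sample = 181,552,000 / (56,000 × 1,621 × 1) = 181,552,000 / 90,776,000 = 2.
Bit depth = 2 × 8 = 16 bits.

16 bits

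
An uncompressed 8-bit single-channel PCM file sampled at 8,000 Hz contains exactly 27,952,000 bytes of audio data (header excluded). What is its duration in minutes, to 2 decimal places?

58.23 minutes

Byte rate = 8,000 × 1 × 1 = 8,000 bytes/s.
Duration = 27,952,000 / 8,000 = 3,494 s.
3,494 s / 60 = 58.23 minutes.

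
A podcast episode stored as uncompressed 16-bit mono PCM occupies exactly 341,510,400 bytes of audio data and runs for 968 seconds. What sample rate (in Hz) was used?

176,400 Hz

Bytes = sample_rate × seconds × bytes_per_sample × channels.
sample_rate = 341,510,400 / (968 × 2 × 1) = 341,510,400 / 1,936 = 176,400 Hz.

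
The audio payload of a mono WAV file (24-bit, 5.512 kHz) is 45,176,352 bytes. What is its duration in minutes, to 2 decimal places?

Byte rate = 5,512 × 3 × 1 = 16,536 bytes/s.
Duration = 45,176,352 / 16,536 = 2,732 s.
2,732 s / 60 = 45.53 minutes.

45.53 minutes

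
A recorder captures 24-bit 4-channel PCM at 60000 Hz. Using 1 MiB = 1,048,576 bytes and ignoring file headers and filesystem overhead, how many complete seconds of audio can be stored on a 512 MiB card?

Uncompressed byte rate = 60,000 × 3 × 4 = 720,000 bytes/s.
Capacity = 512 × 1,048,576 = 536,870,912 bytes.
536,870,912 / 720,000 ≈ 745.65 s → 745 seconds.

745 seconds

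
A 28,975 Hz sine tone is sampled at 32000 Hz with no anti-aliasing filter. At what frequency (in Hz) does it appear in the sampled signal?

Nyquist = 32,000/2 = 16,000 Hz; 28,975 Hz exceeds it.
Alias = |28,975 − 1×32,000| = |28,975 − 32,000| = 3,025 Hz.

3,025 Hz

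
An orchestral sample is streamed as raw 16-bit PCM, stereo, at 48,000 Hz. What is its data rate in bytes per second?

Bit rate = 48,000 × 16 × 2 = 1,536,000 bits/s.
1,536,000 / 8 = 192,000 bytes/s.

192,000 bytes/s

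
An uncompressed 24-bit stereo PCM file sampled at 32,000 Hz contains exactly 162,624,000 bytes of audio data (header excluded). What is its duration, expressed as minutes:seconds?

Byte rate = 32,000 × 3 × 2 = 192,000 bytes/s.
Duration = 162,624,000 / 192,000 = 847 s.
847 s = 14:07.

14:07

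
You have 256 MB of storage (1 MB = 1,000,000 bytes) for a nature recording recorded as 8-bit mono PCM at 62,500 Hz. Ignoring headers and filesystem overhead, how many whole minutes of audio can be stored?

Uncompressed byte rate = 62,500 × 1 × 1 = 62,500 bytes/s.
Capacity = 256 × 1,000,000 = 256,000,000 bytes.
256,000,000 / 62,500 ≈ 4096 s → 68 minutes.

68 minutes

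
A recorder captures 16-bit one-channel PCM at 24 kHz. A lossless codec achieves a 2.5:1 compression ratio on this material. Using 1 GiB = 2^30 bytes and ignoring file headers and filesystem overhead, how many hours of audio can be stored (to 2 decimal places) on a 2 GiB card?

31.07 hours

Uncompressed byte rate = 24,000 × 2 × 1 = 48,000 bytes/s.
After 2.5:1 compression, effective rate ≈ 19200 bytes/s.
Capacity = 2 × 1,073,741,824 = 2,147,483,648 bytes.
2,147,483,648 / effective rate ≈ 111848.11 s → 31.07 hours.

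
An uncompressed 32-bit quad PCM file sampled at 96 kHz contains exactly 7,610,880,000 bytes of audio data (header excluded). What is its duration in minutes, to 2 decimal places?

82.58 minutes

Byte rate = 96,000 × 4 × 4 = 1,536,000 bytes/s.
Duration = 7,610,880,000 / 1,536,000 = 4,955 s.
4,955 s / 60 = 82.58 minutes.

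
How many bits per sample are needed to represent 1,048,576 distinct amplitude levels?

20 bits

log2(1,048,576) = 20.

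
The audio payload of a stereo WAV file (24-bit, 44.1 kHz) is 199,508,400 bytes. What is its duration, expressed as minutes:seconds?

Byte rate = 44,100 × 3 × 2 = 264,600 bytes/s.
Duration = 199,508,400 / 264,600 = 754 s.
754 s = 12:34.

12:34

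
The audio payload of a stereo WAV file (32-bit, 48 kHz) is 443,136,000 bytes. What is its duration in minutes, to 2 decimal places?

19.23 minutes

Byte rate = 48,000 × 4 × 2 = 384,000 bytes/s.
Duration = 443,136,000 / 384,000 = 1,154 s.
1,154 s / 60 = 19.23 minutes.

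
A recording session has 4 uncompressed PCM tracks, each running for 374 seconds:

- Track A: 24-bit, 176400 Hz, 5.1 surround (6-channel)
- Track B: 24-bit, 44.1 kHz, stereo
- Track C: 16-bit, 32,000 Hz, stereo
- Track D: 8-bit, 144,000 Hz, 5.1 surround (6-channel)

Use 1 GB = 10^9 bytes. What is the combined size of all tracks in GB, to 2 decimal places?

1.66 GB

Track A: 176,400 × 374 × 3 × 6 = 1,187,524,800 bytes.
Track B: 44,100 × 374 × 3 × 2 = 98,960,400 bytes.
Track C: 32,000 × 374 × 2 × 2 = 47,872,000 bytes.
Track D: 144,000 × 374 × 1 × 6 = 323,136,000 bytes.
Total = 1,657,493,200 bytes = 1.66 GB.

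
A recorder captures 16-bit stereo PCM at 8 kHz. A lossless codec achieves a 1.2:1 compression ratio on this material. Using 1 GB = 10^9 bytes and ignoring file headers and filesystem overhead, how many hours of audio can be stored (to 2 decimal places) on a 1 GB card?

Uncompressed byte rate = 8,000 × 2 × 2 = 32,000 bytes/s.
After 1.2:1 compression, effective rate ≈ 26666.67 bytes/s.
Capacity = 1 × 1,000,000,000 = 1,000,000,000 bytes.
1,000,000,000 / effective rate ≈ 37500 s → 10.42 hours.

10.42 hours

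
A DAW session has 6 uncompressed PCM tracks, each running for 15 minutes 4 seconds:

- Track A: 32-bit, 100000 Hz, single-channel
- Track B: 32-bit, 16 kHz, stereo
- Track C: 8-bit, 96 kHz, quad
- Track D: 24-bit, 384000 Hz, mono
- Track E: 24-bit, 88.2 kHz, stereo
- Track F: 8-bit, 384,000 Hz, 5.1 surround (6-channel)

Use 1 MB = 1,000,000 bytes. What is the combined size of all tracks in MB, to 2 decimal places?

4427.07 MB

15 minutes 4 seconds = 904 s.
Track A: 100,000 × 904 × 4 × 1 = 361,600,000 bytes.
Track B: 16,000 × 904 × 4 × 2 = 115,712,000 bytes.
Track C: 96,000 × 904 × 1 × 4 = 347,136,000 bytes.
Track D: 384,000 × 904 × 3 × 1 = 1,041,408,000 bytes.
Track E: 88,200 × 904 × 3 × 2 = 478,396,800 bytes.
Track F: 384,000 × 904 × 1 × 6 = 2,082,816,000 bytes.
Total = 4,427,068,800 bytes = 4427.07 MB.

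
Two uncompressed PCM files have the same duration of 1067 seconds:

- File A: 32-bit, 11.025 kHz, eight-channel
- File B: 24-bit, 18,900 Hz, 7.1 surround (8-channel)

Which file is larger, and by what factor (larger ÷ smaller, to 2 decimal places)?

File B, by a factor of 1.29

File A: 11,025 × 4 × 8 = 352,800 bytes/s.
File B: 18,900 × 3 × 8 = 453,600 bytes/s.
File B is larger; ratio = 483,991,200 / 376,437,600 = 1.29.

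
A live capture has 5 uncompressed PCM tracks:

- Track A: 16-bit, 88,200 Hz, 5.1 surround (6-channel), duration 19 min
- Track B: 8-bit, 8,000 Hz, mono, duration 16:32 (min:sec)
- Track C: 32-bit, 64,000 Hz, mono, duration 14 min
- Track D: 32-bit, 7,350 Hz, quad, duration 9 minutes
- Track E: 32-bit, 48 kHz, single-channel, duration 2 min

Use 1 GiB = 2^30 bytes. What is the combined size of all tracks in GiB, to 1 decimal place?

Track A: 19 min = 1,140 s; 88,200 × 1,140 × 2 × 6 = 1,206,576,000 bytes.
Track B: 16:32 (min:sec) = 992 s; 8,000 × 992 × 1 × 1 = 7,936,000 bytes.
Track C: 14 min = 840 s; 64,000 × 840 × 4 × 1 = 215,040,000 bytes.
Track D: 9 minutes = 540 s; 7,350 × 540 × 4 × 4 = 63,504,000 bytes.
Track E: 2 min = 120 s; 48,000 × 120 × 4 × 1 = 23,040,000 bytes.
Total = 1,516,096,000 bytes = 1.4 GiB.

1.4 GiB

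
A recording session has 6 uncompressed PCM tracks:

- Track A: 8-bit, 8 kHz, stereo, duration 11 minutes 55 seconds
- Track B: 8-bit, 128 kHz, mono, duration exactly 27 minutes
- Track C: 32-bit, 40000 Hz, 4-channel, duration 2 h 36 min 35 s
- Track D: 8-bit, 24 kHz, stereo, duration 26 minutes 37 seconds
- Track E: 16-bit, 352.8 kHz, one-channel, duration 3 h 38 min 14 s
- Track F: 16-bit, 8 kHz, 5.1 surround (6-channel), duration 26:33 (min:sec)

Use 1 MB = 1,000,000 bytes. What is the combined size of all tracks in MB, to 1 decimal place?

15700.3 MB

Track A: 11 minutes 55 seconds = 715 s; 8,000 × 715 × 1 × 2 = 11,440,000 bytes.
Track B: exactly 27 minutes = 1,620 s; 128,000 × 1,620 × 1 × 1 = 207,360,000 bytes.
Track C: 2 h 36 min 35 s = 9,395 s; 40,000 × 9,395 × 4 × 4 = 6,012,800,000 bytes.
Track D: 26 minutes 37 seconds = 1,597 s; 24,000 × 1,597 × 1 × 2 = 76,656,000 bytes.
Track E: 3 h 38 min 14 s = 13,094 s; 352,800 × 13,094 × 2 × 1 = 9,239,126,400 bytes.
Track F: 26:33 (min:sec) = 1,593 s; 8,000 × 1,593 × 2 × 6 = 152,928,000 bytes.
Total = 15,700,310,400 bytes = 15700.3 MB.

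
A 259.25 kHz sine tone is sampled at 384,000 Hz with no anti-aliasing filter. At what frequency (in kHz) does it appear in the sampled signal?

Nyquist = 384,000/2 = 192,000 Hz; 259,250 Hz exceeds it.
Alias = |259,250 − 1×384,000| = |259,250 − 384,000| = 124,750 Hz = 124.75 kHz.

124.75 kHz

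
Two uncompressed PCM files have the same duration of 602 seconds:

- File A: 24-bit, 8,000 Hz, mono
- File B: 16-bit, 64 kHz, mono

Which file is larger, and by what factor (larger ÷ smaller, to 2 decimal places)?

File A: 8,000 × 3 × 1 = 24,000 bytes/s.
File B: 64,000 × 2 × 1 = 128,000 bytes/s.
File B is larger; ratio = 77,056,000 / 14,448,000 = 5.33.

File B, by a factor of 5.33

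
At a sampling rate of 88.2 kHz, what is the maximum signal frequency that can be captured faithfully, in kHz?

Nyquist frequency = sample rate / 2 = 88,200 / 2 = 44.1 kHz.

44.1 kHz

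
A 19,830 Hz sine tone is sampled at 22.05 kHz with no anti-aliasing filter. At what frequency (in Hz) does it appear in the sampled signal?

Nyquist = 22,050/2 = 11,025 Hz; 19,830 Hz exceeds it.
Alias = |19,830 − 1×22,050| = |19,830 − 22,050| = 2,220 Hz.

2,220 Hz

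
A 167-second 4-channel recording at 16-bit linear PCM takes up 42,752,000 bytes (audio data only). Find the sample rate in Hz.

32,000 Hz

Bytes = sample_rate × seconds × bytes_per_sample × channels.
sample_rate = 42,752,000 / (167 × 2 × 4) = 42,752,000 / 1,336 = 32,000 Hz.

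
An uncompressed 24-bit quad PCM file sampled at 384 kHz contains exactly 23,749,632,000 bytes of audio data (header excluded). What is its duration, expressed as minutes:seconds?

85:54

Byte rate = 384,000 × 3 × 4 = 4,608,000 bytes/s.
Duration = 23,749,632,000 / 4,608,000 = 5,154 s.
5,154 s = 85:54.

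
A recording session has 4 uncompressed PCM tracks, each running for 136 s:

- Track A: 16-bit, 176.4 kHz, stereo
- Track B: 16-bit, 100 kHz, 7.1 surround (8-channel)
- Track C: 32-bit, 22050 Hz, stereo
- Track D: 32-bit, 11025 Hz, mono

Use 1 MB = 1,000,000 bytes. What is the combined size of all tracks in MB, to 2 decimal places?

Track A: 176,400 × 136 × 2 × 2 = 95,961,600 bytes.
Track B: 100,000 × 136 × 2 × 8 = 217,600,000 bytes.
Track C: 22,050 × 136 × 4 × 2 = 23,990,400 bytes.
Track D: 11,025 × 136 × 4 × 1 = 5,997,600 bytes.
Total = 343,549,600 bytes = 343.55 MB.

343.55 MB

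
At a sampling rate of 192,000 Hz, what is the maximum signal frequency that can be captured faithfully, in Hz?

96,000 Hz

Nyquist frequency = sample rate / 2 = 192,000 / 2 = 96,000 Hz.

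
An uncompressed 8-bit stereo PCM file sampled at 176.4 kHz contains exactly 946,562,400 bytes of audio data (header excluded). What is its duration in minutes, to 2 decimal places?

44.72 minutes

Byte rate = 176,400 × 1 × 2 = 352,800 bytes/s.
Duration = 946,562,400 / 352,800 = 2,683 s.
2,683 s / 60 = 44.72 minutes.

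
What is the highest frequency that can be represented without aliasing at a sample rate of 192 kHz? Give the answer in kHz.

Nyquist frequency = sample rate / 2 = 192,000 / 2 = 96 kHz.

96 kHz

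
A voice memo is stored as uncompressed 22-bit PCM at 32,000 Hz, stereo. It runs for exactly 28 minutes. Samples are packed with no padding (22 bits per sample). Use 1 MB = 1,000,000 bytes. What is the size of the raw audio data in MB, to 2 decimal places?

Duration = exactly 28 minutes = 1,680 s.
Bits = 32,000 × 1,680 × 22 × 2 = 2,365,440,000 bits = 295,680,000 bytes.
295,680,000 / 1,000,000 = 295.68 MB.

295.68 MB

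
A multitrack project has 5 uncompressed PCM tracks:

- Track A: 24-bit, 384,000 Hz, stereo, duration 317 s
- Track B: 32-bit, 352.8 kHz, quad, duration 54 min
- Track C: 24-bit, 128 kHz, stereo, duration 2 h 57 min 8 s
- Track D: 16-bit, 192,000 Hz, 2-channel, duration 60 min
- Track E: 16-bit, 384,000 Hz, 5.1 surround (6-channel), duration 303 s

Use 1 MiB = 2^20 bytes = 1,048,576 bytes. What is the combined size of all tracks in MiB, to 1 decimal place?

29890.9 MiB

Track A: 384,000 × 317 × 3 × 2 = 730,368,000 bytes.
Track B: 54 min = 3,240 s; 352,800 × 3,240 × 4 × 4 = 18,289,152,000 bytes.
Track C: 2 h 57 min 8 s = 10,628 s; 128,000 × 10,628 × 3 × 2 = 8,162,304,000 bytes.
Track D: 60 min = 3,600 s; 192,000 × 3,600 × 2 × 2 = 2,764,800,000 bytes.
Track E: 384,000 × 303 × 2 × 6 = 1,396,224,000 bytes.
Total = 31,342,848,000 bytes = 29890.9 MiB.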